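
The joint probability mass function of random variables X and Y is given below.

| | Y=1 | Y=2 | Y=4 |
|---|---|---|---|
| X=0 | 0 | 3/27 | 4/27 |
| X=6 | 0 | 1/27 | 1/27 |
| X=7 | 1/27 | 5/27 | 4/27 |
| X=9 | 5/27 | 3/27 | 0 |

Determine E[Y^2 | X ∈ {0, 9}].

P(X ∈ {0, 9}) = 5/9.
Summing Y^2·P(X=x,Y=y) over the conditioning event gives 31/9.
E[Y^2 | X ∈ {0, 9}] = (31/9) / (5/9) = 31/5.

31/5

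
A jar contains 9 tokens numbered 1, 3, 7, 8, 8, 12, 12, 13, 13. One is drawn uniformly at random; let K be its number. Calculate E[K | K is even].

10

P(K is even) = 4/9.
Σ over the event: 8·2/9 + 12·2/9 = 40/9.
E[K | K is even] = (40/9) / (4/9) = 10.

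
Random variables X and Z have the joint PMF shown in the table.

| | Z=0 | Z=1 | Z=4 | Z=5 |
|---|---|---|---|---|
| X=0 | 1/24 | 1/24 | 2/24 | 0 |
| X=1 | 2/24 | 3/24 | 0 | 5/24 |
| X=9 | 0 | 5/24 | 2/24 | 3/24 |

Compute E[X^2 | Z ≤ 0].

P(Z ≤ 0) = 1/8.
Σ X^2·P over the event = 0·(1/24) + 1·(2/24) = 1/12.
E[X^2 | Z ≤ 0] = (1/12) / (1/8) = 2/3.

2/3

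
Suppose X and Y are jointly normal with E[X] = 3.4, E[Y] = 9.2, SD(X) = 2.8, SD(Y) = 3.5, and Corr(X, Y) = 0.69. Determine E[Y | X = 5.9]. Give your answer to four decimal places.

For a bivariate normal, E[Y | X=x] = μ_Y + ρ·(σ_Y/σ_X)·(x − μ_X).
E[Y | X=5.9] = 9.2 + (0.69)·(3.5/2.8)·(5.9 − (3.4)) = 9.2 + (0.8625)·(2.5) = 11.3563.

11.3563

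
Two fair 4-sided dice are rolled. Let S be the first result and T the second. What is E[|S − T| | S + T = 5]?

Outcomes with S + T = 5: (1,4), (2,3), (3,2), (4,1), each with probability 1/16.
E[|S − T| | S + T = 5] = (3 + 1 + 1 + 3) / 4 = 2.

2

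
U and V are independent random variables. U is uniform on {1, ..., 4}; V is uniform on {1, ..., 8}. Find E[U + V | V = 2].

9/2

Outcomes with V = 2: (1,2), (2,2), (3,2), (4,2), each with probability 1/32.
E[U + V | V = 2] = (3 + 4 + 5 + 6) / 4 = 9/2.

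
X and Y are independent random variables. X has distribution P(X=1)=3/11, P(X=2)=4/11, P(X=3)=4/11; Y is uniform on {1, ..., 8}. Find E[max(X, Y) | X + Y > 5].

P(X + Y > 5) = 7/11.
Summing max(X,Y)·P(x,y) over outcomes with X + Y > 5 gives 15/4.
E[max(X, Y) | X + Y > 5] = (15/4) / (7/11) = 165/28.

165/28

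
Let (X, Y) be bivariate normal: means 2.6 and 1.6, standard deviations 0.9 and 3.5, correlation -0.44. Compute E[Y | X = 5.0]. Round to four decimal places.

E[Y | X=x] = μ_Y + ρ(σ_Y/σ_X)(x − μ_X) for jointly normal variables.
E[Y | X=5.0] = 1.6 + (-0.44)·(3.5/0.9)·(5.0 − (2.6)) = 1.6 + (-1.71111)·(2.4) = -2.5067.

-2.5067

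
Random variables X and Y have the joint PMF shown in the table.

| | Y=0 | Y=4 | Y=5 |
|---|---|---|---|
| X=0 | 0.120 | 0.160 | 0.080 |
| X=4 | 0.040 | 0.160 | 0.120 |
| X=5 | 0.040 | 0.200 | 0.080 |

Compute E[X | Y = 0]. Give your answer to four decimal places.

P(Y = 0) = 0.200.
Summing X·P(X=x,Y=y) over the conditioning event gives 0.360.
E[X | Y = 0] = (0.360) / (0.200) = 1.8000.

1.8000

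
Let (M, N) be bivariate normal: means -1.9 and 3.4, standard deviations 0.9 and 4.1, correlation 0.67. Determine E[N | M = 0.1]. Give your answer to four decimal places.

9.5044

E[N | M=x] = μ_N + ρ(σ_N/σ_M)(x − μ_M) for jointly normal variables.
E[N | M=0.1] = 3.4 + (0.67)·(4.1/0.9)·(0.1 − (-1.9)) = 3.4 + (3.0522)·(2) = 9.5044.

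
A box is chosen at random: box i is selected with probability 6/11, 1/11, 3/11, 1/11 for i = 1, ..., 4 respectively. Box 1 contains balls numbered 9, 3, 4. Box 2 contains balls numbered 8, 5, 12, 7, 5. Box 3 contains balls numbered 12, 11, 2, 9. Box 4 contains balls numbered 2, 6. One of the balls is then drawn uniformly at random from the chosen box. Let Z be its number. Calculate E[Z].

689/110

E[Z | box 1] = (9+3+4)/3 = 16/3.
E[Z | box 2] = (8+5+12+7+5)/5 = 37/5.
E[Z | box 3] = (12+11+2+9)/4 = 17/2.
E[Z | box 4] = (2+6)/2 = 4.
By the law of total expectation,
E[Z] = (6/11)·(16/3) + (1/11)·(37/5) + (3/11)·(17/2) + (1/11)·(4) = 689/110.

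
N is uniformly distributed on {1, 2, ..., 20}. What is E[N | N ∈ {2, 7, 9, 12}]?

15/2

P(N ∈ {2, 7, 9, 12}) = 1/5.
Σ over the event: 2·1/20 + 7·1/20 + 9·1/20 + 12·1/20 = 3/2.
E[N | N ∈ {2, 7, 9, 12}] = (3/2) / (1/5) = 15/2.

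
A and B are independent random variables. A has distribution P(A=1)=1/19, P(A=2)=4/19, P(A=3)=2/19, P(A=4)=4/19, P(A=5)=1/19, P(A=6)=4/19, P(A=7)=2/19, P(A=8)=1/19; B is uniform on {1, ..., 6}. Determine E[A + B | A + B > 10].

225/19

P(A + B > 10) = 1/6.
Summing (A+B)·P(x,y) over outcomes with A + B > 10 gives 75/38.
E[A + B | A + B > 10] = (75/38) / (1/6) = 225/19.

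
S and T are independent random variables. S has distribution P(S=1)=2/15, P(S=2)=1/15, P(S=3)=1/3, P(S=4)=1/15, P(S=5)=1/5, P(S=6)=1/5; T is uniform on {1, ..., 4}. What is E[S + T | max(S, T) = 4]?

77/12

P(max(S, T) = 4) = 1/5.
Summing (S+T)·P(x,y) over outcomes with max(S, T) = 4 gives 77/60.
E[S + T | max(S, T) = 4] = (77/60) / (1/5) = 77/12.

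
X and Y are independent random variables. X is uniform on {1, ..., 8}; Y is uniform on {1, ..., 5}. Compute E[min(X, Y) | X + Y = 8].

13/5

Outcomes with X + Y = 8: (3,5), (4,4), (5,3), (6,2), (7,1), each with probability 1/40.
E[min(X, Y) | X + Y = 8] = (3 + 4 + 3 + 2 + 1) / 5 = 13/5.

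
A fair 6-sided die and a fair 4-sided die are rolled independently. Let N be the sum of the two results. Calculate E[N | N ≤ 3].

8/3

P(N ≤ 3) = 1/8.
Σ over the event: 2·1/24 + 3·1/12 = 1/3.
E[N | N ≤ 3] = (1/3) / (1/8) = 8/3.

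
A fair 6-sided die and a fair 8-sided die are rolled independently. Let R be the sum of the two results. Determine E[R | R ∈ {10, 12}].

43/4

P(R ∈ {10, 12}) = 1/6.
Σ over the event: 10·5/48 + 12·1/16 = 43/24.
E[R | R ∈ {10, 12}] = (43/24) / (1/6) = 43/4.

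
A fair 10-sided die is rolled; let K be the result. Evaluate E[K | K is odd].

5

Given K is odd, K is equally likely to be any of {1, 3, 5, 7, 9}.
E[K | K is odd] = (1 + 3 + 5 + 7 + 9) / 5 = 5.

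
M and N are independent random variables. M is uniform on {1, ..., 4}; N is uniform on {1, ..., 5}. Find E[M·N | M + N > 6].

85/6

P(M + N > 6) = 3/10.
Summing MN·P(x,y) over outcomes with M + N > 6 gives 17/4.
E[M·N | M + N > 6] = (17/4) / (3/10) = 85/6.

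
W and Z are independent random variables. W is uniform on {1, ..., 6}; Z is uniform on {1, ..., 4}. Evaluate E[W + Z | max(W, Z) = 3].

Outcomes with max(W, Z) = 3: (1,3), (2,3), (3,1), (3,2), (3,3), each with probability 1/24.
E[W + Z | max(W, Z) = 3] = (4 + 5 + 4 + 5 + 6) / 5 = 24/5.

24/5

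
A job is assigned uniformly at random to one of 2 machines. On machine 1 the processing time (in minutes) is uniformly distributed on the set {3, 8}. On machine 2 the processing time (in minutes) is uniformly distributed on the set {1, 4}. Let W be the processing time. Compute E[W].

E[W | machine 1] = (3+8)/2 = 11/2.
E[W | machine 2] = (1+4)/2 = 5/2.
E[W] = (1/2)·(11/2) + (1/2)·(5/2) = 4.

4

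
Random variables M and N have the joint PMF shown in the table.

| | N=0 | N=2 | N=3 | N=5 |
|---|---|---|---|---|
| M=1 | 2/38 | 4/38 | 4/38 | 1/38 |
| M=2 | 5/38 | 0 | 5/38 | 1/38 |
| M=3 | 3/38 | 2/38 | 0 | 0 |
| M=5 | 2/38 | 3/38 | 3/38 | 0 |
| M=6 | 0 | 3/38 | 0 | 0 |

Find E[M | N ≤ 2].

37/12

P(N ≤ 2) = 12/19.
Summing M·P(M=x,N=y) over the conditioning event gives 37/19.
E[M | N ≤ 2] = (37/19) / (12/19) = 37/12.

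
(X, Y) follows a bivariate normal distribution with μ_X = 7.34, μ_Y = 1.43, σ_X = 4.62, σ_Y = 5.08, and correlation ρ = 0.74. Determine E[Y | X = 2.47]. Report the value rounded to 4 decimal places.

E[Y | X=x] = μ_Y + ρ(σ_Y/σ_X)(x − μ_X) for jointly normal variables.
E[Y | X=2.47] = 1.43 + (0.74)·(5.08/4.62)·(2.47 − (7.34)) = 1.43 + (0.81368)·(-4.87) = -2.5326.

-2.5326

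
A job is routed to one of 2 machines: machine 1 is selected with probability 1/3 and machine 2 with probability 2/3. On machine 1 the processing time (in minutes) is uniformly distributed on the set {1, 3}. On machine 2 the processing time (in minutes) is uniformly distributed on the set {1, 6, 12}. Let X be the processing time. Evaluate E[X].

44/9

E[X | machine 1] = (1+3)/2 = 2.
E[X | machine 2] = (1+6+12)/3 = 19/3.
E[X] = (1/3)·(2) + (2/3)·(19/3) = 44/9.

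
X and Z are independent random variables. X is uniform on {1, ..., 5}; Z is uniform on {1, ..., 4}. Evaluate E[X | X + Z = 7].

4

Outcomes with X + Z = 7: (3,4), (4,3), (5,2), each with probability 1/20.
E[X | X + Z = 7] = (3 + 4 + 5) / 3 = 4.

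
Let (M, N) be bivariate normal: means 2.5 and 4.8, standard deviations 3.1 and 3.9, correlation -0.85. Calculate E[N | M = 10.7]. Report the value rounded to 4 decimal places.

-3.9687

E[N | M=x] = μ_N + ρ(σ_N/σ_M)(x − μ_M) for jointly normal variables.
E[N | M=10.7] = 4.8 + (-0.85)·(3.9/3.1)·(10.7 − (2.5)) = 4.8 + (-1.06935)·(8.2) = -3.9687.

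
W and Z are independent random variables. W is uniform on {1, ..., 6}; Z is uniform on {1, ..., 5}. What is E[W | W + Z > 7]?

Outcomes with W + Z > 7: (3,5), (4,4), (4,5), (5,3), (5,4), (5,5), (6,2), (6,3), (6,4), (6,5), each with probability 1/30.
E[W | W + Z > 7] = (3 + 4 + 4 + 5 + 5 + 5 + 6 + 6 + 6 + 6) / 10 = 5.

5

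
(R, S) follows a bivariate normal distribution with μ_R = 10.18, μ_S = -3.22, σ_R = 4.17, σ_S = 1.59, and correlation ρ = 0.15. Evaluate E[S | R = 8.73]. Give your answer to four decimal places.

E[S | R=x] = μ_S + ρ(σ_S/σ_R)(x − μ_R) for jointly normal variables.
E[S | R=8.73] = -3.22 + (0.15)·(1.59/4.17)·(8.73 − (10.18)) = -3.22 + (0.057194)·(-1.45) = -3.3029.

-3.3029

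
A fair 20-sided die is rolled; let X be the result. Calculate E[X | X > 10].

Given X > 10, X is equally likely to be any of {11, 12, 13, 14, 15, 16, 17, 18, 19, 20}.
E[X | X > 10] = (11 + 12 + 13 + 14 + 15 + 16 + 17 + 18 + 19 + 20) / 10 = 31/2.

31/2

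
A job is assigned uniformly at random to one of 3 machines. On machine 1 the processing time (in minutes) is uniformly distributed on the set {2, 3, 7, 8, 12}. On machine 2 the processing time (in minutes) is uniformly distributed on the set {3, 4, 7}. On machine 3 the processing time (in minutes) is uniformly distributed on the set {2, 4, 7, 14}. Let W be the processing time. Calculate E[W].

E[W | machine 1] = (2+3+7+8+12)/5 = 32/5.
E[W | machine 2] = (3+4+7)/3 = 14/3.
E[W | machine 3] = (2+4+7+14)/4 = 27/4.
By the law of total expectation,
E[W] = (1/3)·(32/5) + (1/3)·(14/3) + (1/3)·(27/4) = 1069/180.

1069/180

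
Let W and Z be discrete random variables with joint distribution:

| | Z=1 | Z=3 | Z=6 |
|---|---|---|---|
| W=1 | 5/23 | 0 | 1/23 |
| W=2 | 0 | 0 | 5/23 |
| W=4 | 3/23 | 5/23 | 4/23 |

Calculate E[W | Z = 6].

P(Z = 6) = 10/23.
Σ W·P over the event = 1·(1/23) + 2·(5/23) + 4·(4/23) = 27/23.
E[W | Z = 6] = (27/23) / (10/23) = 27/10.

27/10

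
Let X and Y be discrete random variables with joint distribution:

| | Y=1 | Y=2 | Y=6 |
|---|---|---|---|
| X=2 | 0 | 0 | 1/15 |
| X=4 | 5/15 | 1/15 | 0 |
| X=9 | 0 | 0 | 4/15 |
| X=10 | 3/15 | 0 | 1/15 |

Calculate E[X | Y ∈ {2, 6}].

P(Y ∈ {2, 6}) = 7/15.
Σ X·P over the event = 2·(1/15) + 4·(1/15) + 9·(4/15) + 10·(1/15) = 52/15.
E[X | Y ∈ {2, 6}] = (52/15) / (7/15) = 52/7.

52/7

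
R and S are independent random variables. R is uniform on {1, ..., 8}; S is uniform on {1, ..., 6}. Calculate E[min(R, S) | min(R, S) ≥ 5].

P(min(R, S) ≥ 5) = 1/6.
Summing min(R,S)·P(x,y) over outcomes with min(R, S) ≥ 5 gives 43/48.
E[min(R, S) | min(R, S) ≥ 5] = (43/48) / (1/6) = 43/8.

43/8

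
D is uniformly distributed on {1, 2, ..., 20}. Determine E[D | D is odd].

Given D is odd, D is equally likely to be any of {1, 3, 5, 7, 9, 11, 13, 15, 17, 19}.
E[D | D is odd] = (1 + 3 + 5 + 7 + 9 + 11 + 13 + 15 + 17 + 19) / 10 = 10.

10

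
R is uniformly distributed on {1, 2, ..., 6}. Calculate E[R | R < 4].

Given R < 4, R is equally likely to be any of {1, 2, 3}.
E[R | R < 4] = (1 + 2 + 3) / 3 = 2.

2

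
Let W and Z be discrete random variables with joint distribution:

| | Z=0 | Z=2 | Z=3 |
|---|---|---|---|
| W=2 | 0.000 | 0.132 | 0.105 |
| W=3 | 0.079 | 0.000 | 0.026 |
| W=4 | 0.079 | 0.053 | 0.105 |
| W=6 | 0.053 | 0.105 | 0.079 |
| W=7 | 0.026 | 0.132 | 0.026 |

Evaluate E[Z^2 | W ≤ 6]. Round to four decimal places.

4.8958

P(W ≤ 6) = 0.816.
Summing Z^2·P(W=x,Z=y) over the conditioning event gives 3.995.
E[Z^2 | W ≤ 6] = (3.995) / (0.816) = 4.8958.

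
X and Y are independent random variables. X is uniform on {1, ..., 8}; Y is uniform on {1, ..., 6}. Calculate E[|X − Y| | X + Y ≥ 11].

Outcomes with X + Y ≥ 11: (5,6), (6,5), (6,6), (7,4), (7,5), (7,6), (8,3), (8,4), (8,5), (8,6), each with probability 1/48.
E[|X − Y| | X + Y ≥ 11] = (1 + 1 + 0 + 3 + 2 + 1 + 5 + 4 + 3 + 2) / 10 = 11/5.

11/5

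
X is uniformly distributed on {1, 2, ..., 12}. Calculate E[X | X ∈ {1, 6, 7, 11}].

P(X ∈ {1, 6, 7, 11}) = 1/3.
Σ over the event: 1·1/12 + 6·1/12 + 7·1/12 + 11·1/12 = 25/12.
E[X | X ∈ {1, 6, 7, 11}] = (25/12) / (1/3) = 25/4.

25/4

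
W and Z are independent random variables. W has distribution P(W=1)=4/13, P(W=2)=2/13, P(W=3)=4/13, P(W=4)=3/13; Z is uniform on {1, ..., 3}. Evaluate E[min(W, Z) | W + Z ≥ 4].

P(W + Z ≥ 4) = 29/39.
Summing min(W,Z)·P(x,y) over outcomes with W + Z ≥ 4 gives 18/13.
E[min(W, Z) | W + Z ≥ 4] = (18/13) / (29/39) = 54/29.

54/29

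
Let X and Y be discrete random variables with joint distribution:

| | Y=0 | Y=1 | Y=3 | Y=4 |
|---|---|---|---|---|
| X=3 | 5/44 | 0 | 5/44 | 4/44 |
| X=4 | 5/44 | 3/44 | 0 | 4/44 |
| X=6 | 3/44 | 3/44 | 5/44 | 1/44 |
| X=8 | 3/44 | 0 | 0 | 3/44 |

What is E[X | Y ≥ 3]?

103/22

P(Y ≥ 3) = 1/2.
Summing X·P(X=x,Y=y) over the conditioning event gives 103/44.
E[X | Y ≥ 3] = (103/44) / (1/2) = 103/22.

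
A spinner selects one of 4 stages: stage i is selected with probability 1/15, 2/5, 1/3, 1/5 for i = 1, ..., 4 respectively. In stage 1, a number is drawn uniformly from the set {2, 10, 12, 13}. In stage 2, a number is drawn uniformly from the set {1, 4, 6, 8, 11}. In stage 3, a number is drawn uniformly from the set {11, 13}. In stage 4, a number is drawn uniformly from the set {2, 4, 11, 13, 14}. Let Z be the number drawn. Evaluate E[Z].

E[Z | stage 1] = (2+10+12+13)/4 = 37/4.
E[Z | stage 2] = (1+4+6+8+11)/5 = 6.
E[Z | stage 3] = (11+13)/2 = 12.
E[Z | stage 4] = (2+4+11+13+14)/5 = 44/5.
E[Z] = (1/15)·(37/4) + (2/5)·(6) + (1/3)·(12) + (1/5)·(44/5) = 2633/300.

2633/300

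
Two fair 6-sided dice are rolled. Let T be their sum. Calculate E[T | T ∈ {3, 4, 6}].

24/5

P(T ∈ {3, 4, 6}) = 5/18.
Σ over the event: 3·1/18 + 4·1/12 + 6·5/36 = 4/3.
E[T | T ∈ {3, 4, 6}] = (4/3) / (5/18) = 24/5.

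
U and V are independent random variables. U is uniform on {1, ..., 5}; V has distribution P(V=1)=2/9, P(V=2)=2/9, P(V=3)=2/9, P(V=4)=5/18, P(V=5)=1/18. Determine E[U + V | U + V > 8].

64/7

P(U + V > 8) = 7/90.
Summing (U+V)·P(x,y) over outcomes with U + V > 8 gives 32/45.
E[U + V | U + V > 8] = (32/45) / (7/90) = 64/7.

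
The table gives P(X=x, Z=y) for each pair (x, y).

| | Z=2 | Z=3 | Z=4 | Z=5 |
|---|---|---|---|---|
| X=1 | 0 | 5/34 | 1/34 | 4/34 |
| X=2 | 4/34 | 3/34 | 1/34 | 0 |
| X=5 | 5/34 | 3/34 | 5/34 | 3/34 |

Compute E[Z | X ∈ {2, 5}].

25/8

P(X ∈ {2, 5}) = 12/17.
Σ Z·P over the event = 2·(4/34) + 3·(3/34) + 4·(1/34) + 2·(5/34) + 3·(3/34) + 4·(5/34) + 5·(3/34) = 75/34.
E[Z | X ∈ {2, 5}] = (75/34) / (12/17) = 25/8.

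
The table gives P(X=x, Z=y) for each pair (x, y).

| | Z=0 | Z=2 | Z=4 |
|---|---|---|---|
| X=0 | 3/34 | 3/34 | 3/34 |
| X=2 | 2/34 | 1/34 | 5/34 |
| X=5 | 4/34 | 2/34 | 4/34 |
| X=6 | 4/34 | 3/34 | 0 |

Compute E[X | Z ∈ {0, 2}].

39/11

P(Z ∈ {0, 2}) = 11/17.
Summing X·P(X=x,Z=y) over the conditioning event gives 39/17.
E[X | Z ∈ {0, 2}] = (39/17) / (11/17) = 39/11.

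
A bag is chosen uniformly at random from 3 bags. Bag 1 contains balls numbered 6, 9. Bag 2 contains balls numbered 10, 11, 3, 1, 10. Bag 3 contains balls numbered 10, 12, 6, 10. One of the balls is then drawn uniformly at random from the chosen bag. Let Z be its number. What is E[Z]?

E[Z | bag 1] = (6+9)/2 = 15/2.
E[Z | bag 2] = (10+11+3+1+10)/5 = 7.
E[Z | bag 3] = (10+12+6+10)/4 = 19/2.
By the law of total expectation,
E[Z] = (1/3)·(15/2) + (1/3)·(7) + (1/3)·(19/2) = 8.

8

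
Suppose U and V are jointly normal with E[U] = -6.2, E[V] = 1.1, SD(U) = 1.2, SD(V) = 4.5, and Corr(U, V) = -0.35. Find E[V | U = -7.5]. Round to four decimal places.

2.8063

For a bivariate normal, E[V | U=x] = μ_V + ρ·(σ_V/σ_U)·(x − μ_U).
E[V | U=-7.5] = 1.1 + (-0.35)·(4.5/1.2)·(-7.5 − (-6.2)) = 1.1 + (-1.3125)·(-1.3) = 2.8063.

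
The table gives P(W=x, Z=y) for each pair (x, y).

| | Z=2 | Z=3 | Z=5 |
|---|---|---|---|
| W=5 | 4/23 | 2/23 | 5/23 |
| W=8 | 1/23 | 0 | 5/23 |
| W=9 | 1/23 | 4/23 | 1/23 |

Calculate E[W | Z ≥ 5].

74/11

P(Z ≥ 5) = 11/23.
Summing W·P(W=x,Z=y) over the conditioning event gives 74/23.
E[W | Z ≥ 5] = (74/23) / (11/23) = 74/11.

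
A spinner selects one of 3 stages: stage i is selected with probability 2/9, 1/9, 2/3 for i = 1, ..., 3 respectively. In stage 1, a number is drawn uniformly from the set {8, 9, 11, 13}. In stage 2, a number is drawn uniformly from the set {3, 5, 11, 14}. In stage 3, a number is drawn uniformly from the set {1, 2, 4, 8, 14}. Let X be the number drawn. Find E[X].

E[X | stage 1] = (8+9+11+13)/4 = 41/4.
E[X | stage 2] = (3+5+11+14)/4 = 33/4.
E[X | stage 3] = (1+2+4+8+14)/5 = 29/5.
E[X] = (2/9)·(41/4) + (1/9)·(33/4) + (2/3)·(29/5) = 1271/180.

1271/180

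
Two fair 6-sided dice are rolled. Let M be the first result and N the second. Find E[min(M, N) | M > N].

7/3

P(M > N) = 5/12.
Summing min(M,N)·P(x,y) over outcomes with M > N gives 35/36.
E[min(M, N) | M > N] = (35/36) / (5/12) = 7/3.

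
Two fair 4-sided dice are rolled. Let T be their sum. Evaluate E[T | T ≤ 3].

8/3

P(T ≤ 3) = 3/16.
Σ over the event: 2·1/16 + 3·1/8 = 1/2.
E[T | T ≤ 3] = (1/2) / (3/16) = 8/3.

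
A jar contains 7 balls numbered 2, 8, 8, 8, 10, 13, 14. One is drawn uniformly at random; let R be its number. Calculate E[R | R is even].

25/3

P(R is even) = 6/7.
Σ over the event: 2·1/7 + 8·3/7 + 10·1/7 + 14·1/7 = 50/7.
E[R | R is even] = (50/7) / (6/7) = 25/3.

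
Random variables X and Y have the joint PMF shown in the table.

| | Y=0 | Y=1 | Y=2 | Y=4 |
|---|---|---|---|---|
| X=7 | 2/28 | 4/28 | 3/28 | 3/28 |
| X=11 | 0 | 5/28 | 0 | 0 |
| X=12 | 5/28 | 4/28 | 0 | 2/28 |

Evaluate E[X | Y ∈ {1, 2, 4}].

P(Y ∈ {1, 2, 4}) = 3/4.
Summing X·P(X=x,Y=y) over the conditioning event gives 197/28.
E[X | Y ∈ {1, 2, 4}] = (197/28) / (3/4) = 197/21.

197/21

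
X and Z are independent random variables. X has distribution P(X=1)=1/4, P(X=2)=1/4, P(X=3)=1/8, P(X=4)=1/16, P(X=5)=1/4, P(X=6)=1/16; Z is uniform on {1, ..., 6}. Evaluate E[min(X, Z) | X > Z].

P(X > Z) = 1/3.
Summing min(X,Z)·P(x,y) over outcomes with X > Z gives 71/96.
E[min(X, Z) | X > Z] = (71/96) / (1/3) = 71/32.

71/32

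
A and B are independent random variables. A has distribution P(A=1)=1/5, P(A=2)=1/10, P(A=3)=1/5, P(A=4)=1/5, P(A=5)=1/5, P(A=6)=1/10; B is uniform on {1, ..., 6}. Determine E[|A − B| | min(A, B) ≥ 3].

17/14

P(min(A, B) ≥ 3) = 7/15.
Summing |A−B|·P(x,y) over outcomes with min(A, B) ≥ 3 gives 17/30.
E[|A − B| | min(A, B) ≥ 3] = (17/30) / (7/15) = 17/14.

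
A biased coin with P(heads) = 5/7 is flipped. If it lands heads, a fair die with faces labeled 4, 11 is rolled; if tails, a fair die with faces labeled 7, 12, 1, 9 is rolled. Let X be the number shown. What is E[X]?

E[X | heads] = (4+11)/2 = 15/2.
E[X | tails] = (7+12+1+9)/4 = 29/4.
By the law of total expectation,
E[X] = (5/7)·(15/2) + (2/7)·(29/4) = 52/7.

52/7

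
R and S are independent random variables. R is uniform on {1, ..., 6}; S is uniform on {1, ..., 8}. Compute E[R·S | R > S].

35/3

P(R > S) = 5/16.
Summing RS·P(x,y) over outcomes with R > S gives 175/48.
E[R·S | R > S] = (175/48) / (5/16) = 35/3.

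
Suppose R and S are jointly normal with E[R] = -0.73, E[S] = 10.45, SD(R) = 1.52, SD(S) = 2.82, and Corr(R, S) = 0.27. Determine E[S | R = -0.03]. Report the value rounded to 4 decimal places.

10.8006

E[S | R=x] = μ_S + ρ(σ_S/σ_R)(x − μ_R) for jointly normal variables.
E[S | R=-0.03] = 10.45 + (0.27)·(2.82/1.52)·(-0.03 − (-0.73)) = 10.45 + (0.50092)·(0.7) = 10.8006.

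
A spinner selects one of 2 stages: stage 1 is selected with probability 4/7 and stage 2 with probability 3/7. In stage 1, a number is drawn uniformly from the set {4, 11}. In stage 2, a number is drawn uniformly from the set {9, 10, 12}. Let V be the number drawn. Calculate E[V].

61/7

E[V | stage 1] = (4+11)/2 = 15/2.
E[V | stage 2] = (9+10+12)/3 = 31/3.
By the law of total expectation,
E[V] = (4/7)·(15/2) + (3/7)·(31/3) = 61/7.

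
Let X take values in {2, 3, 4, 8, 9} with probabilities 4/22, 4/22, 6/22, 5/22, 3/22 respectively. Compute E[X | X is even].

P(X is even) = 15/22.
Σ over the event: 2·2/11 + 4·3/11 + 8·5/22 = 36/11.
E[X | X is even] = (36/11) / (15/22) = 24/5.

24/5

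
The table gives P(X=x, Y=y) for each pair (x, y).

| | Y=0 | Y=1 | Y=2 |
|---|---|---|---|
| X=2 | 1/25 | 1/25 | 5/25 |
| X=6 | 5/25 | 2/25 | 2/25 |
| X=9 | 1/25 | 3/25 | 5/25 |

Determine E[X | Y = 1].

41/6

P(Y = 1) = 6/25.
Σ X·P over the event = 2·(1/25) + 6·(2/25) + 9·(3/25) = 41/25.
E[X | Y = 1] = (41/25) / (6/25) = 41/6.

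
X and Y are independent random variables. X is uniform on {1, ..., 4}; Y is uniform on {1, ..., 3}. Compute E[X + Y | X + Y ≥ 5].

17/3

Outcomes with X + Y ≥ 5: (2,3), (3,2), (3,3), (4,1), (4,2), (4,3), each with probability 1/12.
E[X + Y | X + Y ≥ 5] = (5 + 5 + 6 + 5 + 6 + 7) / 6 = 17/3.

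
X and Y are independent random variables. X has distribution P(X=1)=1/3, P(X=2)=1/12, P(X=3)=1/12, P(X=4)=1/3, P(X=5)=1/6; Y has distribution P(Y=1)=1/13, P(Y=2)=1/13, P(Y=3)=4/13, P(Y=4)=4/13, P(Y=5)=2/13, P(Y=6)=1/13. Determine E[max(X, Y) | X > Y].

204/47

P(X > Y) = 47/156.
Summing max(X,Y)·P(x,y) over outcomes with X > Y gives 17/13.
E[max(X, Y) | X > Y] = (17/13) / (47/156) = 204/47.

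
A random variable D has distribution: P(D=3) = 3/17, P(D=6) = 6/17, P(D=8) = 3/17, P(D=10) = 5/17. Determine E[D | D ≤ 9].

P(D ≤ 9) = 12/17.
Σ over the event: 3·3/17 + 6·6/17 + 8·3/17 = 69/17.
E[D | D ≤ 9] = (69/17) / (12/17) = 23/4.

23/4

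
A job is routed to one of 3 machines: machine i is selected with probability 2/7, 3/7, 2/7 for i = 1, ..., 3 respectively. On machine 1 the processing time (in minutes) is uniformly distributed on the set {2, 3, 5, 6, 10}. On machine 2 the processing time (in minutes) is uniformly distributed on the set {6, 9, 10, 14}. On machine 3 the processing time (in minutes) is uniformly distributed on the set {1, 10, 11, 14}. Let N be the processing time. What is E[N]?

1153/140

E[N | machine 1] = (2+3+5+6+10)/5 = 26/5.
E[N | machine 2] = (6+9+10+14)/4 = 39/4.
E[N | machine 3] = (1+10+11+14)/4 = 9.
By the law of total expectation,
E[N] = (2/7)·(26/5) + (3/7)·(39/4) + (2/7)·(9) = 1153/140.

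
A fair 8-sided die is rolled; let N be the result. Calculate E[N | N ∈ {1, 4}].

P(N ∈ {1, 4}) = 1/4.
Σ over the event: 1·1/8 + 4·1/8 = 5/8.
E[N | N ∈ {1, 4}] = (5/8) / (1/4) = 5/2.

5/2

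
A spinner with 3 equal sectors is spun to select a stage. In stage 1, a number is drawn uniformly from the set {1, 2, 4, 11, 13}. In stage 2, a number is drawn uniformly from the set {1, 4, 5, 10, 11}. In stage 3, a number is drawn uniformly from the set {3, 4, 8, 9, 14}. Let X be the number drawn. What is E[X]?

E[X | stage 1] = (1+2+4+11+13)/5 = 31/5.
E[X | stage 2] = (1+4+5+10+11)/5 = 31/5.
E[X | stage 3] = (3+4+8+9+14)/5 = 38/5.
By the law of total expectation,
E[X] = (1/3)·(31/5) + (1/3)·(31/5) + (1/3)·(38/5) = 20/3.

20/3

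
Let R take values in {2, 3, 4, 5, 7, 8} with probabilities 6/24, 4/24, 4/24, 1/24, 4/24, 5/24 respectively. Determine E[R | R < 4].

P(R < 4) = 5/12.
Σ over the event: 2·1/4 + 3·1/6 = 1.
E[R | R < 4] = (1) / (5/12) = 12/5.

12/5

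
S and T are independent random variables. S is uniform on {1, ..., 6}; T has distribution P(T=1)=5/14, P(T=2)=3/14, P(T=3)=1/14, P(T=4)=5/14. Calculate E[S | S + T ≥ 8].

26/5

P(S + T ≥ 8) = 5/21.
Summing S·P(x,y) over outcomes with S + T ≥ 8 gives 26/21.
E[S | S + T ≥ 8] = (26/21) / (5/21) = 26/5.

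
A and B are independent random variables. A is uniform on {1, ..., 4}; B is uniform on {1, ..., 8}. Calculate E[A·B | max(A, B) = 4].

P(max(A, B) = 4) = 7/32.
Summing AB·P(x,y) over outcomes with max(A, B) = 4 gives 2.
E[A·B | max(A, B) = 4] = (2) / (7/32) = 64/7.

64/7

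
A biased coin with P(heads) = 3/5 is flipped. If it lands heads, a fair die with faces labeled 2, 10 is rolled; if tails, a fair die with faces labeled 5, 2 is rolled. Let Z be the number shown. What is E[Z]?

5

E[Z | heads] = (2+10)/2 = 6.
E[Z | tails] = (5+2)/2 = 7/2.
By the law of total expectation,
E[Z] = (3/5)·(6) + (2/5)·(7/2) = 5.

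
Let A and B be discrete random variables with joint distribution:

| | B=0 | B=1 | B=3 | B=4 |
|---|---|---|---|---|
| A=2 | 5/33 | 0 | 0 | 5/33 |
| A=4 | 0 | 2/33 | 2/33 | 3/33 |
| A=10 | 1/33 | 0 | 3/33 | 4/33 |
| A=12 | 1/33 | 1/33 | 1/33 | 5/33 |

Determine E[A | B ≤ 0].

32/7

P(B ≤ 0) = 7/33.
Σ A·P over the event = 2·(5/33) + 10·(1/33) + 12·(1/33) = 32/33.
E[A | B ≤ 0] = (32/33) / (7/33) = 32/7.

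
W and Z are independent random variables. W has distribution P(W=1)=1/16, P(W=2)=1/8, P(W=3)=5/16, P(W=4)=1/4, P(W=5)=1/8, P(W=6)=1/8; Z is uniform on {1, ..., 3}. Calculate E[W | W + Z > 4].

37/9

P(W + Z > 4) = 3/4.
Summing W·P(x,y) over outcomes with W + Z > 4 gives 37/12.
E[W | W + Z > 4] = (37/12) / (3/4) = 37/9.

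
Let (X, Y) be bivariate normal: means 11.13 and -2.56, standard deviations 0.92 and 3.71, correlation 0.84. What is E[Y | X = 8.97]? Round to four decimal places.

E[Y | X=x] = μ_Y + ρ(σ_Y/σ_X)(x − μ_X) for jointly normal variables.
E[Y | X=8.97] = -2.56 + (0.84)·(3.71/0.92)·(8.97 − (11.13)) = -2.56 + (3.3874)·(-2.16) = -9.8768.

-9.8768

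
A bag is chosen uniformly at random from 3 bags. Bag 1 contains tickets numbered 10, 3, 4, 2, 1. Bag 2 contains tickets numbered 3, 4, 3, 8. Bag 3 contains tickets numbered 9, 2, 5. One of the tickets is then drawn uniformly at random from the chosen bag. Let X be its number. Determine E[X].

E[X | bag 1] = (10+3+4+2+1)/5 = 4.
E[X | bag 2] = (3+4+3+8)/4 = 9/2.
E[X | bag 3] = (9+2+5)/3 = 16/3.
By the law of total expectation,
E[X] = (1/3)·(4) + (1/3)·(9/2) + (1/3)·(16/3) = 83/18.

83/18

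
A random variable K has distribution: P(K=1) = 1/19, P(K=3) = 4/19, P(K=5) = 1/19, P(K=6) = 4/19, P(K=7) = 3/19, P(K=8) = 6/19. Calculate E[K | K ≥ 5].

P(K ≥ 5) = 14/19.
Σ over the event: 5·1/19 + 6·4/19 + 7·3/19 + 8·6/19 = 98/19.
E[K | K ≥ 5] = (98/19) / (14/19) = 7.

7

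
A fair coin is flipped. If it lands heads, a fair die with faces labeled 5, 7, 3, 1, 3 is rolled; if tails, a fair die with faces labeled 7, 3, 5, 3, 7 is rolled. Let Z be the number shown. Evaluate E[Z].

22/5

E[Z | heads] = (5+7+3+1+3)/5 = 19/5.
E[Z | tails] = (7+3+5+3+7)/5 = 5.
By the law of total expectation,
E[Z] = (1/2)·(19/5) + (1/2)·(5) = 22/5.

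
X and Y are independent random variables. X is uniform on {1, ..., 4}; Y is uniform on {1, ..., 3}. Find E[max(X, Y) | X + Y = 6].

Outcomes with X + Y = 6: (3,3), (4,2), each with probability 1/12.
E[max(X, Y) | X + Y = 6] = (3 + 4) / 2 = 7/2.

7/2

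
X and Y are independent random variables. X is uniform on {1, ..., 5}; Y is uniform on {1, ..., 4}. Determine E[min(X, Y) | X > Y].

2

Outcomes with X > Y: (2,1), (3,1), (3,2), (4,1), (4,2), (4,3), (5,1), (5,2), (5,3), (5,4), each with probability 1/20.
E[min(X, Y) | X > Y] = (1 + 1 + 2 + 1 + 2 + 3 + 1 + 2 + 3 + 4) / 10 = 2.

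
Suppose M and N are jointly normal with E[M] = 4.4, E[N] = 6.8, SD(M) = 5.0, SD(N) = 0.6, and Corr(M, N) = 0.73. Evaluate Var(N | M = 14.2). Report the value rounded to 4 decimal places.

Var(N | M=x) = (1 − ρ²)·σ_N².
Var(N | M=14.2) = (0.6)²·(1 − (0.73)²) = 0.36·0.4671 = 0.1682.

0.1682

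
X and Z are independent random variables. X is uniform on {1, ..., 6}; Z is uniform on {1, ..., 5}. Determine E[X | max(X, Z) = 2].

P(max(X, Z) = 2) = 1/10.
Summing X·P(x,y) over outcomes with max(X, Z) = 2 gives 1/6.
E[X | max(X, Z) = 2] = (1/6) / (1/10) = 5/3.

5/3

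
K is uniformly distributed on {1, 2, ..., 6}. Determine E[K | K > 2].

Given K > 2, K is equally likely to be any of {3, 4, 5, 6}.
E[K | K > 2] = (3 + 4 + 5 + 6) / 4 = 9/2.

9/2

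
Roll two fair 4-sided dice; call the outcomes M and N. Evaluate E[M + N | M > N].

5

Outcomes with M > N: (2,1), (3,1), (3,2), (4,1), (4,2), (4,3), each with probability 1/16.
E[M + N | M > N] = (3 + 4 + 5 + 5 + 6 + 7) / 6 = 5.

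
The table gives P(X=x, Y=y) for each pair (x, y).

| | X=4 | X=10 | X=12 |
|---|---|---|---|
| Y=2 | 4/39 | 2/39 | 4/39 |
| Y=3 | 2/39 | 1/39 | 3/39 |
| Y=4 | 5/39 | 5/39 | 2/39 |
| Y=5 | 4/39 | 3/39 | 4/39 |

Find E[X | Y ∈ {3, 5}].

P(Y ∈ {3, 5}) = 17/39.
Summing X·P(X=x,Y=y) over the conditioning event gives 148/39.
E[X | Y ∈ {3, 5}] = (148/39) / (17/39) = 148/17.

148/17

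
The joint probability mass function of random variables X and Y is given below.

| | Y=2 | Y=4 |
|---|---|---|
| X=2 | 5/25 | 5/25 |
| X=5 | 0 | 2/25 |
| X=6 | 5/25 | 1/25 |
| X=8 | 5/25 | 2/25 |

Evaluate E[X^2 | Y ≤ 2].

104/3

P(Y ≤ 2) = 3/5.
Σ X^2·P over the event = 4·(5/25) + 36·(5/25) + 64·(5/25) = 104/5.
E[X^2 | Y ≤ 2] = (104/5) / (3/5) = 104/3.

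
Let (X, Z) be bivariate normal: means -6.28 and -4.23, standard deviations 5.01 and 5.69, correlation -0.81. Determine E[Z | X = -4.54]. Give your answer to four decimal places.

E[Z | X=x] = μ_Z + ρ(σ_Z/σ_X)(x − μ_X) for jointly normal variables.
E[Z | X=-4.54] = -4.23 + (-0.81)·(5.69/5.01)·(-4.54 − (-6.28)) = -4.23 + (-0.91994)·(1.74) = -5.8307.

-5.8307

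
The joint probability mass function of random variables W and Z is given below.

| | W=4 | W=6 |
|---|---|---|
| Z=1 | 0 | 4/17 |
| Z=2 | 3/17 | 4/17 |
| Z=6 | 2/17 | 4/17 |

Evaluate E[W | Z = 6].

16/3

P(Z = 6) = 6/17.
Σ W·P over the event = 4·(2/17) + 6·(4/17) = 32/17.
E[W | Z = 6] = (32/17) / (6/17) = 16/3.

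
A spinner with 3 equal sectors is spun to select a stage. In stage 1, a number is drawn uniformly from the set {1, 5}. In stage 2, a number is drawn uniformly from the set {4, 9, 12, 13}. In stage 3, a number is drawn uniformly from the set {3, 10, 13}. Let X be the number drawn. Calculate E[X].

E[X | stage 1] = (1+5)/2 = 3.
E[X | stage 2] = (4+9+12+13)/4 = 19/2.
E[X | stage 3] = (3+10+13)/3 = 26/3.
By the law of total expectation,
E[X] = (1/3)·(3) + (1/3)·(19/2) + (1/3)·(26/3) = 127/18.

127/18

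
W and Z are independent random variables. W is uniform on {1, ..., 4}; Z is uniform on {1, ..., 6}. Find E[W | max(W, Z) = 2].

5/3

Outcomes with max(W, Z) = 2: (1,2), (2,1), (2,2), each with probability 1/24.
E[W | max(W, Z) = 2] = (1 + 2 + 2) / 3 = 5/3.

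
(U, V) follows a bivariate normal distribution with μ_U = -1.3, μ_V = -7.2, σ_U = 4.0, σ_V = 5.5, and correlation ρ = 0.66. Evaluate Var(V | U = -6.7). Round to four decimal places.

17.0731

Var(V | U=x) = (1 − ρ²)·σ_V².
Var(V | U=-6.7) = (5.5)²·(1 − (0.66)²) = 30.25·0.5644 = 17.0731.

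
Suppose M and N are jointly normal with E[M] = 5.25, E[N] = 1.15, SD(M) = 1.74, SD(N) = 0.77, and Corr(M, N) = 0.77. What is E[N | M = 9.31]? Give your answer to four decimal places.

2.5334

E[N | M=x] = μ_N + ρ(σ_N/σ_M)(x − μ_M) for jointly normal variables.
E[N | M=9.31] = 1.15 + (0.77)·(0.77/1.74)·(9.31 − (5.25)) = 1.15 + (0.34075)·(4.06) = 2.5334.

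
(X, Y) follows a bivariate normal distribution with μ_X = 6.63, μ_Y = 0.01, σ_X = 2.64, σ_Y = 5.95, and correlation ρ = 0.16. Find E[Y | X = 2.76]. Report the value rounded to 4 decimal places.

-1.3855

The regression of Y on X has slope ρ·σ_Y/σ_X and passes through (μ_X, μ_Y).
E[Y | X=2.76] = 0.01 + (0.16)·(5.95/2.64)·(2.76 − (6.63)) = 0.01 + (0.360606)·(-3.87) = -1.3855.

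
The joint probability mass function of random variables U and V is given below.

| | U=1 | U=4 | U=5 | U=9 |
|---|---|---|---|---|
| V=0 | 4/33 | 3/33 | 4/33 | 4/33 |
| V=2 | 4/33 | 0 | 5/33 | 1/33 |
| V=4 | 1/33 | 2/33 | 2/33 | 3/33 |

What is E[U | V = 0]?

24/5

P(V = 0) = 5/11.
Summing U·P(U=x,V=y) over the conditioning event gives 24/11.
E[U | V = 0] = (24/11) / (5/11) = 24/5.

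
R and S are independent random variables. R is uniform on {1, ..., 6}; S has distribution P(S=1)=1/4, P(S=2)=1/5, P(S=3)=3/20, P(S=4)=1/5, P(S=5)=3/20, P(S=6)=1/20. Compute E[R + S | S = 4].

P(S = 4) = 1/5.
Summing (R+S)·P(x,y) over outcomes with S = 4 gives 3/2.
E[R + S | S = 4] = (3/2) / (1/5) = 15/2.

15/2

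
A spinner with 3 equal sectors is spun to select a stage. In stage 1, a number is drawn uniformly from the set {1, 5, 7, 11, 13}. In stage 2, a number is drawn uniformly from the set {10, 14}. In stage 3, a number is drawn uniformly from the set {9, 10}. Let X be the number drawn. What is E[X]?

E[X | stage 1] = (1+5+7+11+13)/5 = 37/5.
E[X | stage 2] = (10+14)/2 = 12.
E[X | stage 3] = (9+10)/2 = 19/2.
By the law of total expectation,
E[X] = (1/3)·(37/5) + (1/3)·(12) + (1/3)·(19/2) = 289/30.

289/30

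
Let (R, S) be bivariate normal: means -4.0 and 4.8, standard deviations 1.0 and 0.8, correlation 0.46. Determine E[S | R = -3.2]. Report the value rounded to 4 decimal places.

For a bivariate normal, E[S | R=x] = μ_S + ρ·(σ_S/σ_R)·(x − μ_R).
E[S | R=-3.2] = 4.8 + (0.46)·(0.8/1.0)·(-3.2 − (-4.0)) = 4.8 + (0.368)·(0.8) = 5.0944.

5.0944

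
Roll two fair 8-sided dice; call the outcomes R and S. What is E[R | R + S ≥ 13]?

Outcomes with R + S ≥ 13: (5,8), (6,7), (6,8), (7,6), (7,7), (7,8), (8,5), (8,6), (8,7), (8,8), each with probability 1/64.
E[R | R + S ≥ 13] = (5 + 6 + 6 + 7 + 7 + 7 + 8 + 8 + 8 + 8) / 10 = 7.

7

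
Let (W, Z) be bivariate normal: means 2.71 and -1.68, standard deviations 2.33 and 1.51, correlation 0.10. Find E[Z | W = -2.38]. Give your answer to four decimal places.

The regression of Z on W has slope ρ·σ_Z/σ_W and passes through (μ_W, μ_Z).
E[Z | W=-2.38] = -1.68 + (0.10)·(1.51/2.33)·(-2.38 − (2.71)) = -1.68 + (0.064807)·(-5.09) = -2.0099.

-2.0099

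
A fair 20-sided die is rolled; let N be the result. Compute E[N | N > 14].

35/2

Given N > 14, N is equally likely to be any of {15, 16, 17, 18, 19, 20}.
E[N | N > 14] = (15 + 16 + 17 + 18 + 19 + 20) / 6 = 35/2.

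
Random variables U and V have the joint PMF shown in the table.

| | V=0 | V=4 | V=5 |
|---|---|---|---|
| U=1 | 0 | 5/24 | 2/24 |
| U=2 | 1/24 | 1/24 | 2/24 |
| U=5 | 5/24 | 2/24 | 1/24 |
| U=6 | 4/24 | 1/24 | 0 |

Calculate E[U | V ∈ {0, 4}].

74/19

P(V ∈ {0, 4}) = 19/24.
Σ U·P over the event = 1·(5/24) + 2·(1/24) + 2·(1/24) + 5·(5/24) + 5·(2/24) + 6·(4/24) + 6·(1/24) = 37/12.
E[U | V ∈ {0, 4}] = (37/12) / (19/24) = 74/19.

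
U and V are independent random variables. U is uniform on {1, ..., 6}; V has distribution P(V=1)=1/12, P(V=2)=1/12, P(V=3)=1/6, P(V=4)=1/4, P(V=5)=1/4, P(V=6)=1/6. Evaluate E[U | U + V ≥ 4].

P(U + V ≥ 4) = 23/24.
Summing U·P(x,y) over outcomes with U + V ≥ 4 gives 31/9.
E[U | U + V ≥ 4] = (31/9) / (23/24) = 248/69.

248/69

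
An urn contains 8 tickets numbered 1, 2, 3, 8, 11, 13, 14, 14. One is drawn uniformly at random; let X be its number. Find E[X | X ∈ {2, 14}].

10

P(X ∈ {2, 14}) = 3/8.
Σ over the event: 2·1/8 + 14·1/4 = 15/4.
E[X | X ∈ {2, 14}] = (15/4) / (3/8) = 10.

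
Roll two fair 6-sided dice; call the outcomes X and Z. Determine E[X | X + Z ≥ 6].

53/13

P(X + Z ≥ 6) = 13/18.
Summing X·P(x,y) over outcomes with X + Z ≥ 6 gives 53/18.
E[X | X + Z ≥ 6] = (53/18) / (13/18) = 53/13.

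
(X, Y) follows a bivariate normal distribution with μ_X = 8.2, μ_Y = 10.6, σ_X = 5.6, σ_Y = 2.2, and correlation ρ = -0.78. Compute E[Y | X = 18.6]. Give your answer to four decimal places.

The regression of Y on X has slope ρ·σ_Y/σ_X and passes through (μ_X, μ_Y).
E[Y | X=18.6] = 10.6 + (-0.78)·(2.2/5.6)·(18.6 − (8.2)) = 10.6 + (-0.30643)·(10.4) = 7.4131.

7.4131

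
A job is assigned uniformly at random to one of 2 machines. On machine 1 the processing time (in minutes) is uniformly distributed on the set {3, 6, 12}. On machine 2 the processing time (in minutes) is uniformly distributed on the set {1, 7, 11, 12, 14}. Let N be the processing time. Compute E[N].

8

E[N | machine 1] = (3+6+12)/3 = 7.
E[N | machine 2] = (1+7+11+12+14)/5 = 9.
By the law of total expectation,
E[N] = (1/2)·(7) + (1/2)·(9) = 8.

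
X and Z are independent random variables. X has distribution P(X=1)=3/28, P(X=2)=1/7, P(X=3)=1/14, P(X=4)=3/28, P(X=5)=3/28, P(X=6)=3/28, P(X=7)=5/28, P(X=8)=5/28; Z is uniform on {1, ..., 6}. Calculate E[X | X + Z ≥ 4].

P(X + Z ≥ 4) = 79/84.
Summing X·P(x,y) over outcomes with X + Z ≥ 4 gives 101/21.
E[X | X + Z ≥ 4] = (101/21) / (79/84) = 404/79.

404/79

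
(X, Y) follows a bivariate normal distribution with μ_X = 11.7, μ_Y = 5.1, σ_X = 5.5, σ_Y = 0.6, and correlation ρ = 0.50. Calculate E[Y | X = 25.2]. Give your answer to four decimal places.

The regression of Y on X has slope ρ·σ_Y/σ_X and passes through (μ_X, μ_Y).
E[Y | X=25.2] = 5.1 + (0.50)·(0.6/5.5)·(25.2 − (11.7)) = 5.1 + (0.054545)·(13.5) = 5.8364.

5.8364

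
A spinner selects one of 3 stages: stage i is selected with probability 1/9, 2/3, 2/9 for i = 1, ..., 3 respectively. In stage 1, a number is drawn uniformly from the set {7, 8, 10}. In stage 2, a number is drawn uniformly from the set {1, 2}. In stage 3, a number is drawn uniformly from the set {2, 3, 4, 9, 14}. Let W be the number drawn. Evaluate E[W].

E[W | stage 1] = (7+8+10)/3 = 25/3.
E[W | stage 2] = (1+2)/2 = 3/2.
E[W | stage 3] = (2+3+4+9+14)/5 = 32/5.
E[W] = (1/9)·(25/3) + (2/3)·(3/2) + (2/9)·(32/5) = 452/135.

452/135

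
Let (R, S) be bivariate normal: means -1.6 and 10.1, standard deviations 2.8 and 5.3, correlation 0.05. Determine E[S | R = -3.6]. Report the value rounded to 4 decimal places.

9.9107

The regression of S on R has slope ρ·σ_S/σ_R and passes through (μ_R, μ_S).
E[S | R=-3.6] = 10.1 + (0.05)·(5.3/2.8)·(-3.6 − (-1.6)) = 10.1 + (0.094643)·(-2) = 9.9107.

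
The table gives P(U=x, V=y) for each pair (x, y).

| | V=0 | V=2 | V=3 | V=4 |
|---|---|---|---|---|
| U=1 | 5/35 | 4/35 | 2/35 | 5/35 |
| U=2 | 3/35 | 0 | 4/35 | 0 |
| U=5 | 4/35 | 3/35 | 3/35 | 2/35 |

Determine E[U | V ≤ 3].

P(V ≤ 3) = 4/5.
Σ U·P over the event = 1·(5/35) + 1·(4/35) + 1·(2/35) + 2·(3/35) + 2·(4/35) + 5·(4/35) + 5·(3/35) + 5·(3/35) = 15/7.
E[U | V ≤ 3] = (15/7) / (4/5) = 75/28.

75/28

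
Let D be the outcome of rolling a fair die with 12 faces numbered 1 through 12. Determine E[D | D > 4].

Given D > 4, D is equally likely to be any of {5, 6, 7, 8, 9, 10, 11, 12}.
E[D | D > 4] = (5 + 6 + 7 + 8 + 9 + 10 + 11 + 12) / 8 = 17/2.

17/2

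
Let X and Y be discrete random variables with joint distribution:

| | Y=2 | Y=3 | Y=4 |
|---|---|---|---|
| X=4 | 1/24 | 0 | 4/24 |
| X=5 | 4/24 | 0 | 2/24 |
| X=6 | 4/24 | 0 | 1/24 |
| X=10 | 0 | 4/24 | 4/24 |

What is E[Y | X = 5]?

P(X = 5) = 1/4.
Summing Y·P(X=x,Y=y) over the conditioning event gives 2/3.
E[Y | X = 5] = (2/3) / (1/4) = 8/3.

8/3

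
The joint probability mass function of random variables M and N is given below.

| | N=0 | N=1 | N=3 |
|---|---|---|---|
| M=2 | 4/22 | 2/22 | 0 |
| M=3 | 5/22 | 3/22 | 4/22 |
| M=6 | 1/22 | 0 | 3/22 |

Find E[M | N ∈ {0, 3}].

59/17

P(N ∈ {0, 3}) = 17/22.
Σ M·P over the event = 2·(4/22) + 3·(5/22) + 3·(4/22) + 6·(1/22) + 6·(3/22) = 59/22.
E[M | N ∈ {0, 3}] = (59/22) / (17/22) = 59/17.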